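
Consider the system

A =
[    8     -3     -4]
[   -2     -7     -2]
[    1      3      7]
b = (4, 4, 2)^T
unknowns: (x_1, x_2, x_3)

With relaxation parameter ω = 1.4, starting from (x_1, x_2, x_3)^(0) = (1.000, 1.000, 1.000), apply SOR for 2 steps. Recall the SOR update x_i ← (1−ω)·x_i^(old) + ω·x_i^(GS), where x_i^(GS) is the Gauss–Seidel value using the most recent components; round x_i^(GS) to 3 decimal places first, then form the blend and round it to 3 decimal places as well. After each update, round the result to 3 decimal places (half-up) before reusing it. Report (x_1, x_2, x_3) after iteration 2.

(-0.355, -0.183, 0.173)

Iteration 1:
  x_1: GS value = (4 - (-3)·1.000 - (-4)·1.000) / (8) = 1.375;  x_1 ← (1−ω)·1.000 + ω·1.375 = 1.525
  x_2: GS value = (4 - (-2)·1.525 - (-2)·1.000) / (-7) = -1.293;  x_2 ← (1−ω)·1.000 + ω·-1.293 = -2.210
  x_3: GS value = (2 - (1)·1.525 - (3)·-2.210) / (7) = 1.015;  x_3 ← (1−ω)·1.000 + ω·1.015 = 1.021
Iteration 2:
  x_1: GS value = (4 - (-3)·-2.210 - (-4)·1.021) / (8) = 0.182;  x_1 ← (1−ω)·1.525 + ω·0.182 = -0.355
  x_2: GS value = (4 - (-2)·-0.355 - (-2)·1.021) / (-7) = -0.762;  x_2 ← (1−ω)·-2.210 + ω·-0.762 = -0.183
  x_3: GS value = (2 - (1)·-0.355 - (3)·-0.183) / (7) = 0.415;  x_3 ← (1−ω)·1.021 + ω·0.415 = 0.173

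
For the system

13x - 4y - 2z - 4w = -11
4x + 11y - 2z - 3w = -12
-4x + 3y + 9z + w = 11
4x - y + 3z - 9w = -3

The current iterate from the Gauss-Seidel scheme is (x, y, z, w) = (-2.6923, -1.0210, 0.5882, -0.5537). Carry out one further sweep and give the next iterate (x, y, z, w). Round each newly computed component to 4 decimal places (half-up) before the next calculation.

(-1.2402, -0.6840, 0.9605, 0.1783)

One sweep:
  x = (-11 - (-4)·-1.0210 - (-2)·0.5882 - (-4)·-0.5537) / (13) = -1.2402
  y = (-12 - (4)·-1.2402 - (-2)·0.5882 - (-3)·-0.5537) / (11) = -0.6840
  z = (11 - (-4)·-1.2402 - (3)·-0.6840 - (1)·-0.5537) / (9) = 0.9605
  w = (-3 - (4)·-1.2402 - (-1)·-0.6840 - (3)·0.9605) / (-9) = 0.1783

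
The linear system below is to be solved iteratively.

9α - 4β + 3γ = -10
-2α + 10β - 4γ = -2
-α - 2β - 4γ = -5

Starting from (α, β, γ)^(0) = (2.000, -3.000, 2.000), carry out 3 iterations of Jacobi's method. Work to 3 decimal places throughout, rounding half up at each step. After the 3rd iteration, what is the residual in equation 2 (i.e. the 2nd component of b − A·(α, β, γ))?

Iteration 1:
  α = (-10 - (-4)·-3.000 - (3)·2.000) / (9) = -3.111
  β = (-2 - (-2)·2.000 - (-4)·2.000) / (10) = 1.000
  γ = (-5 - (-1)·2.000 - (-2)·-3.000) / (-4) = 2.250
Iteration 2:
  α = (-10 - (-4)·1.000 - (3)·2.250) / (9) = -1.417
  β = (-2 - (-2)·-3.111 - (-4)·2.250) / (10) = 0.078
  γ = (-5 - (-1)·-3.111 - (-2)·1.000) / (-4) = 1.528
Iteration 3:
  α = (-10 - (-4)·0.078 - (3)·1.528) / (9) = -1.586
  β = (-2 - (-2)·-1.417 - (-4)·1.528) / (10) = 0.128
  γ = (-5 - (-1)·-1.417 - (-2)·0.078) / (-4) = 1.565
Residual b − A·x = (0.091, -0.192, -0.070)

-0.192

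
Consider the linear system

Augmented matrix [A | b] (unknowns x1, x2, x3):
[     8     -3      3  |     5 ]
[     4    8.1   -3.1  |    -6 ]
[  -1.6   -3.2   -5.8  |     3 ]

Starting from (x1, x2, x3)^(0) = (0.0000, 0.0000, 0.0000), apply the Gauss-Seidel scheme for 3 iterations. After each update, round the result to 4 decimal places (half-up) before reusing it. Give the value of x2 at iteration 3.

Iteration 1:
  x1 = (5 - (-3)·0.0000 - (3)·0.0000) / (8) = 0.6250
  x2 = (-6 - (4)·0.6250 - (-3.1)·0.0000) / (8.1) = -1.0494
  x3 = (3 - (-1.6)·0.6250 - (-3.2)·-1.0494) / (-5.8) = -0.1107
Iteration 2:
  x1 = (5 - (-3)·-1.0494 - (3)·-0.1107) / (8) = 0.2730
  x2 = (-6 - (4)·0.2730 - (-3.1)·-0.1107) / (8.1) = -0.9179
  x3 = (3 - (-1.6)·0.2730 - (-3.2)·-0.9179) / (-5.8) = -0.0861
Iteration 3:
  x1 = (5 - (-3)·-0.9179 - (3)·-0.0861) / (8) = 0.3131
  x2 = (-6 - (4)·0.3131 - (-3.1)·-0.0861) / (8.1) = -0.9283
  x3 = (3 - (-1.6)·0.3131 - (-3.2)·-0.9283) / (-5.8) = -0.0914

-0.9283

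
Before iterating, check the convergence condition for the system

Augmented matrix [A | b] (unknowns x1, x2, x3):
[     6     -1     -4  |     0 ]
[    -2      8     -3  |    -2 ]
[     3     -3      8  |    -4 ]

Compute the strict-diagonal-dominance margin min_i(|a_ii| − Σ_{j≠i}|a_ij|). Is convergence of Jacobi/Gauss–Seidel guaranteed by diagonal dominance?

1

row 1: |6| − (1+4) = 1
row 2: |8| − (2+3) = 3
row 3: |8| − (3+3) = 2
minimum over rows = 1 → strictly diagonally dominant (convergence guaranteed)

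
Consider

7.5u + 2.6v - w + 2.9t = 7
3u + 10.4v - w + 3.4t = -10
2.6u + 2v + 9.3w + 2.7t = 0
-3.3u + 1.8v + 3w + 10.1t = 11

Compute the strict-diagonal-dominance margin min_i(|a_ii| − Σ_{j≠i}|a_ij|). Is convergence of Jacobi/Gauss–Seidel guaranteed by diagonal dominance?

1

row 1: |7.5| − (2.6+1+2.9) = 1
row 2: |10.4| − (3+1+3.4) = 3
row 3: |9.3| − (2.6+2+2.7) = 2
row 4: |10.1| − (3.3+1.8+3) = 2
minimum over rows = 1 → strictly diagonally dominant (convergence guaranteed)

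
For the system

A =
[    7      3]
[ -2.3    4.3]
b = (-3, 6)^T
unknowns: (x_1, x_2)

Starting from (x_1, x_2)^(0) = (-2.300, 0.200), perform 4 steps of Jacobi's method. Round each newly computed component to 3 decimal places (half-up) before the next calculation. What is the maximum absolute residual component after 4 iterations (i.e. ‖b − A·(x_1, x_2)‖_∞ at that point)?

0.657

Iteration 1:
  x_1 = (-3 - (3)·0.200) / (7) = -0.514
  x_2 = (6 - (-2.3)·-2.300) / (4.3) = 0.165
Iteration 2:
  x_1 = (-3 - (3)·0.165) / (7) = -0.499
  x_2 = (6 - (-2.3)·-0.514) / (4.3) = 1.120
Iteration 3:
  x_1 = (-3 - (3)·1.120) / (7) = -0.909
  x_2 = (6 - (-2.3)·-0.499) / (4.3) = 1.128
Iteration 4:
  x_1 = (-3 - (3)·1.128) / (7) = -0.912
  x_2 = (6 - (-2.3)·-0.909) / (4.3) = 0.909
Residual b − A·x = (0.657, -0.006); ∞-norm = 0.657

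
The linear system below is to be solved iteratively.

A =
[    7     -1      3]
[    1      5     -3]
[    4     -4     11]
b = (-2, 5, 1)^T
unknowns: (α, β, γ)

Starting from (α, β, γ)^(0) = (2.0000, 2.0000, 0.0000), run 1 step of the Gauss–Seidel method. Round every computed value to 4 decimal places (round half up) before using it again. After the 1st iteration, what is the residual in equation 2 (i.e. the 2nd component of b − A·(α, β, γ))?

1.3635

Iteration 1:
  α = (-2 - (-1)·2.0000 - (3)·0.0000) / (7) = 0.0000
  β = (5 - (1)·0.0000 - (-3)·0.0000) / (5) = 1.0000
  γ = (1 - (4)·0.0000 - (-4)·1.0000) / (11) = 0.4545
Residual b − A·x = (-2.3635, 1.3635, 0.0005)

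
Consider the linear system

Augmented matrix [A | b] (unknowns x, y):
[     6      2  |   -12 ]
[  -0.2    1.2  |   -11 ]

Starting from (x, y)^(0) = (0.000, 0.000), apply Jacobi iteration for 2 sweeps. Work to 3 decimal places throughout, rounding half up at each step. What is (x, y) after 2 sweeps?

Iteration 1:
  x = (-12 - (2)·0.000) / (6) = -2.000
  y = (-11 - (-0.2)·0.000) / (1.2) = -9.167
Iteration 2:
  x = (-12 - (2)·-9.167) / (6) = 1.056
  y = (-11 - (-0.2)·-2.000) / (1.2) = -9.500

(1.056, -9.500)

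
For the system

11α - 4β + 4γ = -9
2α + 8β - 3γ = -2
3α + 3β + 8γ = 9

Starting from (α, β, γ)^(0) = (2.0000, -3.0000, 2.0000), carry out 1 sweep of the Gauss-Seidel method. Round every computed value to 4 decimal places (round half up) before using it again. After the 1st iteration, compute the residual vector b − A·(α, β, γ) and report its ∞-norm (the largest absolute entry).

Iteration 1:
  α = (-9 - (-4)·-3.0000 - (4)·2.0000) / (11) = -2.6364
  β = (-2 - (2)·-2.6364 - (-3)·2.0000) / (8) = 1.1591
  γ = (9 - (3)·-2.6364 - (3)·1.1591) / (8) = 1.6790
Residual b − A·x = (17.9208, -0.9630, -0.0001); ∞-norm = 17.9208

17.9208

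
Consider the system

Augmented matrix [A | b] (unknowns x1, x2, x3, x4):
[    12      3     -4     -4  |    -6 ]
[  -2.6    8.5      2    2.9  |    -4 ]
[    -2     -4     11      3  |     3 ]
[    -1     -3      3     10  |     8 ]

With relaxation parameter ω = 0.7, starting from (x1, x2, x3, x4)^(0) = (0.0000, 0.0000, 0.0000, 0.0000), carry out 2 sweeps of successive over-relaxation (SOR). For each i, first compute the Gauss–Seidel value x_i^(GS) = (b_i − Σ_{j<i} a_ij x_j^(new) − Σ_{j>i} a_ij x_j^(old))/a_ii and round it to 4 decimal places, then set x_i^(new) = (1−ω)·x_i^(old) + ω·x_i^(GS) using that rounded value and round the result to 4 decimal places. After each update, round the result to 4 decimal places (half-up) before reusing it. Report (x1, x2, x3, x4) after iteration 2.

Iteration 1:
  x1: GS value = (-6 - (3)·0.0000 - (-4)·0.0000 - (-4)·0.0000) / (12) = -0.5000;  x1 ← (1−ω)·0.0000 + ω·-0.5000 = -0.3500
  x2: GS value = (-4 - (-2.6)·-0.3500 - (2)·0.0000 - (2.9)·0.0000) / (8.5) = -0.5776;  x2 ← (1−ω)·0.0000 + ω·-0.5776 = -0.4043
  x3: GS value = (3 - (-2)·-0.3500 - (-4)·-0.4043 - (3)·0.0000) / (11) = 0.0621;  x3 ← (1−ω)·0.0000 + ω·0.0621 = 0.0435
  x4: GS value = (8 - (-1)·-0.3500 - (-3)·-0.4043 - (3)·0.0435) / (10) = 0.6307;  x4 ← (1−ω)·0.0000 + ω·0.6307 = 0.4415
Iteration 2:
  x1: GS value = (-6 - (3)·-0.4043 - (-4)·0.0435 - (-4)·0.4415) / (12) = -0.2373;  x1 ← (1−ω)·-0.3500 + ω·-0.2373 = -0.2711
  x2: GS value = (-4 - (-2.6)·-0.2711 - (2)·0.0435 - (2.9)·0.4415) / (8.5) = -0.7144;  x2 ← (1−ω)·-0.4043 + ω·-0.7144 = -0.6214
  x3: GS value = (3 - (-2)·-0.2711 - (-4)·-0.6214 - (3)·0.4415) / (11) = -0.1229;  x3 ← (1−ω)·0.0435 + ω·-0.1229 = -0.0730
  x4: GS value = (8 - (-1)·-0.2711 - (-3)·-0.6214 - (3)·-0.0730) / (10) = 0.6084;  x4 ← (1−ω)·0.4415 + ω·0.6084 = 0.5583

(-0.2711, -0.6214, -0.0730, 0.5583)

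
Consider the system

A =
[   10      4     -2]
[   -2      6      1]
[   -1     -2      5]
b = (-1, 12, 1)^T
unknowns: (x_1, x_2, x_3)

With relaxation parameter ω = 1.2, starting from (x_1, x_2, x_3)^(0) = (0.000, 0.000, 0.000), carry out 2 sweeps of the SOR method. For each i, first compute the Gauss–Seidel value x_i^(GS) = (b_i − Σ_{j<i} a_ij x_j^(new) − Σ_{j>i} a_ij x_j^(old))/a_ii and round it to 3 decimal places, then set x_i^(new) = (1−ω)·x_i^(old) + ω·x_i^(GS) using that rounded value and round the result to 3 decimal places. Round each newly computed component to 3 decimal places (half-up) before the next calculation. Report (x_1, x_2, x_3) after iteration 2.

Iteration 1:
  x_1: GS value = (-1 - (4)·0.000 - (-2)·0.000) / (10) = -0.100;  x_1 ← (1−ω)·0.000 + ω·-0.100 = -0.120
  x_2: GS value = (12 - (-2)·-0.120 - (1)·0.000) / (6) = 1.960;  x_2 ← (1−ω)·0.000 + ω·1.960 = 2.352
  x_3: GS value = (1 - (-1)·-0.120 - (-2)·2.352) / (5) = 1.117;  x_3 ← (1−ω)·0.000 + ω·1.117 = 1.340
Iteration 2:
  x_1: GS value = (-1 - (4)·2.352 - (-2)·1.340) / (10) = -0.773;  x_1 ← (1−ω)·-0.120 + ω·-0.773 = -0.904
  x_2: GS value = (12 - (-2)·-0.904 - (1)·1.340) / (6) = 1.475;  x_2 ← (1−ω)·2.352 + ω·1.475 = 1.300
  x_3: GS value = (1 - (-1)·-0.904 - (-2)·1.300) / (5) = 0.539;  x_3 ← (1−ω)·1.340 + ω·0.539 = 0.379

(-0.904, 1.300, 0.379)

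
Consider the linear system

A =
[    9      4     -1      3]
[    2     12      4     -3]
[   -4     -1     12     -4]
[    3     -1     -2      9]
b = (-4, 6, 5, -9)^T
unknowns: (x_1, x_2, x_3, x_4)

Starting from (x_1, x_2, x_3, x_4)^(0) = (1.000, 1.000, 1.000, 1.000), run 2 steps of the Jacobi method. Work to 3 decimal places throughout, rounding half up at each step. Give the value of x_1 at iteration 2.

Iteration 1:
  x_1 = (-4 - (4)·1.000 - (-1)·1.000 - (3)·1.000) / (9) = -1.111
  x_2 = (6 - (2)·1.000 - (4)·1.000 - (-3)·1.000) / (12) = 0.250
  x_3 = (5 - (-4)·1.000 - (-1)·1.000 - (-4)·1.000) / (12) = 1.167
  x_4 = (-9 - (3)·1.000 - (-1)·1.000 - (-2)·1.000) / (9) = -1.000
Iteration 2:
  x_1 = (-4 - (4)·0.250 - (-1)·1.167 - (3)·-1.000) / (9) = -0.093
  x_2 = (6 - (2)·-1.111 - (4)·1.167 - (-3)·-1.000) / (12) = 0.046
  x_3 = (5 - (-4)·-1.111 - (-1)·0.250 - (-4)·-1.000) / (12) = -0.266
  x_4 = (-9 - (3)·-1.111 - (-1)·0.250 - (-2)·1.167) / (9) = -0.343

-0.093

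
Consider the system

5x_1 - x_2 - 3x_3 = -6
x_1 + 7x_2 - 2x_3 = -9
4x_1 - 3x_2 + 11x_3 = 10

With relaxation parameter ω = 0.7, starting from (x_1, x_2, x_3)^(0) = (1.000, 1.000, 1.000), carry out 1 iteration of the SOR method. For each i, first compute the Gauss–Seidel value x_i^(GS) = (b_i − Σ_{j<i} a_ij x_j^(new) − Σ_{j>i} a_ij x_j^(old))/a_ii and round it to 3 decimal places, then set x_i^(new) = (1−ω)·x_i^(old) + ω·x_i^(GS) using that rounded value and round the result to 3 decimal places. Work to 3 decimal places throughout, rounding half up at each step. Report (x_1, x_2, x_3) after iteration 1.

(0.020, -0.402, 0.854)

Iteration 1:
  x_1: GS value = (-6 - (-1)·1.000 - (-3)·1.000) / (5) = -0.400;  x_1 ← (1−ω)·1.000 + ω·-0.400 = 0.020
  x_2: GS value = (-9 - (1)·0.020 - (-2)·1.000) / (7) = -1.003;  x_2 ← (1−ω)·1.000 + ω·-1.003 = -0.402
  x_3: GS value = (10 - (4)·0.020 - (-3)·-0.402) / (11) = 0.792;  x_3 ← (1−ω)·1.000 + ω·0.792 = 0.854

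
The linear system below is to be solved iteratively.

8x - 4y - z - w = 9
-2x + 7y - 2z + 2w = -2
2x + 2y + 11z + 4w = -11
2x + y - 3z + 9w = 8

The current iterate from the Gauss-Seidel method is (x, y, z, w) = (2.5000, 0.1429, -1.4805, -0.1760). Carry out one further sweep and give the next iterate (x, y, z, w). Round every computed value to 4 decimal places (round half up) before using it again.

(0.9894, -0.3757, -1.0476, 0.3616)

One sweep:
  x = (9 - (-4)·0.1429 - (-1)·-1.4805 - (-1)·-0.1760) / (8) = 0.9894
  y = (-2 - (-2)·0.9894 - (-2)·-1.4805 - (2)·-0.1760) / (7) = -0.3757
  z = (-11 - (2)·0.9894 - (2)·-0.3757 - (4)·-0.1760) / (11) = -1.0476
  w = (8 - (2)·0.9894 - (1)·-0.3757 - (-3)·-1.0476) / (9) = 0.3616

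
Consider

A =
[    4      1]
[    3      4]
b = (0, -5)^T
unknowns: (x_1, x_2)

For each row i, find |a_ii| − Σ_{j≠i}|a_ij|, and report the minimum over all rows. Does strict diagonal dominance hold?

row 1: |4| − (1) = 3
row 2: |4| − (3) = 1
minimum over rows = 1 → strictly diagonally dominant (convergence guaranteed)

1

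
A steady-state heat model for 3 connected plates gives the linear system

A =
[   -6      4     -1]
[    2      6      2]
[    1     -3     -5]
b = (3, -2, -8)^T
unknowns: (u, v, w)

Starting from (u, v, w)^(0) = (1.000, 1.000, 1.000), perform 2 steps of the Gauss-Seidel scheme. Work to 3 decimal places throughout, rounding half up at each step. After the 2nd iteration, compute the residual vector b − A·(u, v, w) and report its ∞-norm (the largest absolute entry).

0.683

Iteration 1:
  u = (3 - (4)·1.000 - (-1)·1.000) / (-6) = 0.000
  v = (-2 - (2)·0.000 - (2)·1.000) / (6) = -0.667
  w = (-8 - (1)·0.000 - (-3)·-0.667) / (-5) = 2.000
Iteration 2:
  u = (3 - (4)·-0.667 - (-1)·2.000) / (-6) = -1.278
  v = (-2 - (2)·-1.278 - (2)·2.000) / (6) = -0.574
  w = (-8 - (1)·-1.278 - (-3)·-0.574) / (-5) = 1.689
Residual b − A·x = (-0.683, 0.622, 0.001); ∞-norm = 0.683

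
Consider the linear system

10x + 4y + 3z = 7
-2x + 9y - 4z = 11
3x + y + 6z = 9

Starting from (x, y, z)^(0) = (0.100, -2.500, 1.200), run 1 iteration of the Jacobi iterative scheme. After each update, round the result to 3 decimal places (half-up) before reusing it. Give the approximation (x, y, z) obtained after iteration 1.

Iteration 1:
  x = (7 - (4)·-2.500 - (3)·1.200) / (10) = 1.340
  y = (11 - (-2)·0.100 - (-4)·1.200) / (9) = 1.778
  z = (9 - (3)·0.100 - (1)·-2.500) / (6) = 1.867

(1.340, 1.778, 1.867)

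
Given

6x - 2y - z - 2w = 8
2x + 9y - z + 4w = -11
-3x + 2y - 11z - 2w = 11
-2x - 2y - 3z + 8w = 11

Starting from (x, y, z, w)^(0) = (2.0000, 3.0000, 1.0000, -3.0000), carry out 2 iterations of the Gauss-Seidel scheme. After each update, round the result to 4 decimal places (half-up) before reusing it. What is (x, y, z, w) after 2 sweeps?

Iteration 1:
  x = (8 - (-2)·3.0000 - (-1)·1.0000 - (-2)·-3.0000) / (6) = 1.5000
  y = (-11 - (2)·1.5000 - (-1)·1.0000 - (4)·-3.0000) / (9) = -0.1111
  z = (11 - (-3)·1.5000 - (2)·-0.1111 - (-2)·-3.0000) / (-11) = -0.8838
  w = (11 - (-2)·1.5000 - (-2)·-0.1111 - (-3)·-0.8838) / (8) = 1.3908
Iteration 2:
  x = (8 - (-2)·-0.1111 - (-1)·-0.8838 - (-2)·1.3908) / (6) = 1.6126
  y = (-11 - (2)·1.6126 - (-1)·-0.8838 - (4)·1.3908) / (9) = -2.2969
  z = (11 - (-3)·1.6126 - (2)·-2.2969 - (-2)·1.3908) / (-11) = -2.1103
  w = (11 - (-2)·1.6126 - (-2)·-2.2969 - (-3)·-2.1103) / (8) = 0.4126

(1.6126, -2.2969, -2.1103, 0.4126)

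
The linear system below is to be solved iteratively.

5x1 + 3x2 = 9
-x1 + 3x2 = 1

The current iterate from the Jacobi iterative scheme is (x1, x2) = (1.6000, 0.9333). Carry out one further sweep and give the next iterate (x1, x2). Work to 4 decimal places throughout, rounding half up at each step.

(1.2400, 0.8667)

One sweep:
  x1 = (9 - (3)·0.9333) / (5) = 1.2400
  x2 = (1 - (-1)·1.6000) / (3) = 0.8667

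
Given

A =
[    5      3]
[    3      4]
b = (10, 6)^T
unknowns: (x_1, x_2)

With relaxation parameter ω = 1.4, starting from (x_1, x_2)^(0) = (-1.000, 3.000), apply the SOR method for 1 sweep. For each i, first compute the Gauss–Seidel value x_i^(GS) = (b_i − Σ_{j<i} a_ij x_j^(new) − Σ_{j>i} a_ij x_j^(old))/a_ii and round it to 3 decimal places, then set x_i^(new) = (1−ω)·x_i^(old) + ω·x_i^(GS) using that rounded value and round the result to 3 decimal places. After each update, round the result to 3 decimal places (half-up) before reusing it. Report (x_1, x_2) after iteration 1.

(0.680, 0.186)

Iteration 1:
  x_1: GS value = (10 - (3)·3.000) / (5) = 0.200;  x_1 ← (1−ω)·-1.000 + ω·0.200 = 0.680
  x_2: GS value = (6 - (3)·0.680) / (4) = 0.990;  x_2 ← (1−ω)·3.000 + ω·0.990 = 0.186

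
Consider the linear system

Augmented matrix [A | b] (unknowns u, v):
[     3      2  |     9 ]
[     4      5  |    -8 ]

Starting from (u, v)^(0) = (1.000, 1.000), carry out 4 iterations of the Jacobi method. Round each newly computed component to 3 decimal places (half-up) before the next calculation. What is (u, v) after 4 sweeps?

(6.520, -5.849)

Iteration 1:
  u = (9 - (2)·1.000) / (3) = 2.333
  v = (-8 - (4)·1.000) / (5) = -2.400
Iteration 2:
  u = (9 - (2)·-2.400) / (3) = 4.600
  v = (-8 - (4)·2.333) / (5) = -3.466
Iteration 3:
  u = (9 - (2)·-3.466) / (3) = 5.311
  v = (-8 - (4)·4.600) / (5) = -5.280
Iteration 4:
  u = (9 - (2)·-5.280) / (3) = 6.520
  v = (-8 - (4)·5.311) / (5) = -5.849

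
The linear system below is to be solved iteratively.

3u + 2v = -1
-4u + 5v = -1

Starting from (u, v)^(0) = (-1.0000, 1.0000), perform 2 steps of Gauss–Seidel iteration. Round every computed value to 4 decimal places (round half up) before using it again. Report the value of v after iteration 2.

0.0666

Iteration 1:
  u = (-1 - (2)·1.0000) / (3) = -1.0000
  v = (-1 - (-4)·-1.0000) / (5) = -1.0000
Iteration 2:
  u = (-1 - (2)·-1.0000) / (3) = 0.3333
  v = (-1 - (-4)·0.3333) / (5) = 0.0666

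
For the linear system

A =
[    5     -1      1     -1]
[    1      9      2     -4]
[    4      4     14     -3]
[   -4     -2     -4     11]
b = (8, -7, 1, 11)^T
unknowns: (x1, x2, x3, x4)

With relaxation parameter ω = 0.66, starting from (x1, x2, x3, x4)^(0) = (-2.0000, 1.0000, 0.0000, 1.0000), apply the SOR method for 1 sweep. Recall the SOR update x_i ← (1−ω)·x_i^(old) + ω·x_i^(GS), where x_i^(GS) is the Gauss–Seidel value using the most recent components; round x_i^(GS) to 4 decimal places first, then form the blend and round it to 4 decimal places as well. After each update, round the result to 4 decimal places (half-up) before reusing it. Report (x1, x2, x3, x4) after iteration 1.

Iteration 1:
  x1: GS value = (8 - (-1)·1.0000 - (1)·0.0000 - (-1)·1.0000) / (5) = 2.0000;  x1 ← (1−ω)·-2.0000 + ω·2.0000 = 0.6400
  x2: GS value = (-7 - (1)·0.6400 - (2)·0.0000 - (-4)·1.0000) / (9) = -0.4044;  x2 ← (1−ω)·1.0000 + ω·-0.4044 = 0.0731
  x3: GS value = (1 - (4)·0.6400 - (4)·0.0731 - (-3)·1.0000) / (14) = 0.0820;  x3 ← (1−ω)·0.0000 + ω·0.0820 = 0.0541
  x4: GS value = (11 - (-4)·0.6400 - (-2)·0.0731 - (-4)·0.0541) / (11) = 1.2657;  x4 ← (1−ω)·1.0000 + ω·1.2657 = 1.1754

(0.6400, 0.0731, 0.0541, 1.1754)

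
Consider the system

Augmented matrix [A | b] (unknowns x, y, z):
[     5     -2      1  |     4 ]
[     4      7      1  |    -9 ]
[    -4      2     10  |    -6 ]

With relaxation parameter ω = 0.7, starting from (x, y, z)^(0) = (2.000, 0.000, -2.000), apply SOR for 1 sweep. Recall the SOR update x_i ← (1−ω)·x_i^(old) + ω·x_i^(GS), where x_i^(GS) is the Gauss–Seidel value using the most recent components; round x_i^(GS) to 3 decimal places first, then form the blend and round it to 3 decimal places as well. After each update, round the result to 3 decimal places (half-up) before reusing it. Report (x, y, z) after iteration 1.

Iteration 1:
  x: GS value = (4 - (-2)·0.000 - (1)·-2.000) / (5) = 1.200;  x ← (1−ω)·2.000 + ω·1.200 = 1.440
  y: GS value = (-9 - (4)·1.440 - (1)·-2.000) / (7) = -1.823;  y ← (1−ω)·0.000 + ω·-1.823 = -1.276
  z: GS value = (-6 - (-4)·1.440 - (2)·-1.276) / (10) = 0.231;  z ← (1−ω)·-2.000 + ω·0.231 = -0.438

(1.440, -1.276, -0.438)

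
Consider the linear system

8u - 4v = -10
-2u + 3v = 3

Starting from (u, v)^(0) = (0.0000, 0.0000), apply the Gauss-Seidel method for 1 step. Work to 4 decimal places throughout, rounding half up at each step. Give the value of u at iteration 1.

-1.2500

Iteration 1:
  u = (-10 - (-4)·0.0000) / (8) = -1.2500
  v = (3 - (-2)·-1.2500) / (3) = 0.1667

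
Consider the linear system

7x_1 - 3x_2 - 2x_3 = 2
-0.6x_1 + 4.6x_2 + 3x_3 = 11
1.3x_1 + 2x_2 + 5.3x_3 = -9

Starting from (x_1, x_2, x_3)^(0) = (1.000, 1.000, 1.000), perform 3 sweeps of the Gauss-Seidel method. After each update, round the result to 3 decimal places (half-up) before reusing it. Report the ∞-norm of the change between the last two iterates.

Iteration 1:
  x_1 = (2 - (-3)·1.000 - (-2)·1.000) / (7) = 1.000
  x_2 = (11 - (-0.6)·1.000 - (3)·1.000) / (4.6) = 1.870
  x_3 = (-9 - (1.3)·1.000 - (2)·1.870) / (5.3) = -2.649
Iteration 2:
  x_1 = (2 - (-3)·1.870 - (-2)·-2.649) / (7) = 0.330
  x_2 = (11 - (-0.6)·0.330 - (3)·-2.649) / (4.6) = 4.162
  x_3 = (-9 - (1.3)·0.330 - (2)·4.162) / (5.3) = -3.350
Iteration 3:
  x_1 = (2 - (-3)·4.162 - (-2)·-3.350) / (7) = 1.112
  x_2 = (11 - (-0.6)·1.112 - (3)·-3.350) / (4.6) = 4.721
  x_3 = (-9 - (1.3)·1.112 - (2)·4.721) / (5.3) = -3.752
Change: (0.782, 0.559, -0.402) → max |·| = 0.782

0.782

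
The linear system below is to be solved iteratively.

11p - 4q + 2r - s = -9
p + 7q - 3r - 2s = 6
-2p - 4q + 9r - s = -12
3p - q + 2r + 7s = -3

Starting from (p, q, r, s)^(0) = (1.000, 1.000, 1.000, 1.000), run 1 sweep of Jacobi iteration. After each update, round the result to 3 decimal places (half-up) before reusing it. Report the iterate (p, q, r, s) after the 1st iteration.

Iteration 1:
  p = (-9 - (-4)·1.000 - (2)·1.000 - (-1)·1.000) / (11) = -0.545
  q = (6 - (1)·1.000 - (-3)·1.000 - (-2)·1.000) / (7) = 1.429
  r = (-12 - (-2)·1.000 - (-4)·1.000 - (-1)·1.000) / (9) = -0.556
  s = (-3 - (3)·1.000 - (-1)·1.000 - (2)·1.000) / (7) = -1.000

(-0.545, 1.429, -0.556, -1.000)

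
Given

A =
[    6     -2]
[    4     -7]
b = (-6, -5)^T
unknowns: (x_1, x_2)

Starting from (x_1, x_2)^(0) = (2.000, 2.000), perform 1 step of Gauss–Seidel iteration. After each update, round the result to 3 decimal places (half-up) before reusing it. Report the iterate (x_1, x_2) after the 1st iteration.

Iteration 1:
  x_1 = (-6 - (-2)·2.000) / (6) = -0.333
  x_2 = (-5 - (4)·-0.333) / (-7) = 0.524

(-0.333, 0.524)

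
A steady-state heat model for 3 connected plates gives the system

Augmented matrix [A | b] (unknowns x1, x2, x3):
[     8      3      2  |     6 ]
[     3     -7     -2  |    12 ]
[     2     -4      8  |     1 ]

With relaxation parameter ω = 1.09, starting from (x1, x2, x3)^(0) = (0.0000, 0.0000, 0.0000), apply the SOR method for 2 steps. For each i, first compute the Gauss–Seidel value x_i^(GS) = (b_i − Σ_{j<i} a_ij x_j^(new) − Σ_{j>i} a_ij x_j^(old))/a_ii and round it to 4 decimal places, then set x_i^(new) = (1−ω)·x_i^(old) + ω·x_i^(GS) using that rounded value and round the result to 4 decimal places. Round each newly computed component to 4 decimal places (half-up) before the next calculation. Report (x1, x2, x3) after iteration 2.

(1.5960, -0.7100, -0.6049)

Iteration 1:
  x1: GS value = (6 - (3)·0.0000 - (2)·0.0000) / (8) = 0.7500;  x1 ← (1−ω)·0.0000 + ω·0.7500 = 0.8175
  x2: GS value = (12 - (3)·0.8175 - (-2)·0.0000) / (-7) = -1.3639;  x2 ← (1−ω)·0.0000 + ω·-1.3639 = -1.4867
  x3: GS value = (1 - (2)·0.8175 - (-4)·-1.4867) / (8) = -0.8227;  x3 ← (1−ω)·0.0000 + ω·-0.8227 = -0.8967
Iteration 2:
  x1: GS value = (6 - (3)·-1.4867 - (2)·-0.8967) / (8) = 1.5317;  x1 ← (1−ω)·0.8175 + ω·1.5317 = 1.5960
  x2: GS value = (12 - (3)·1.5960 - (-2)·-0.8967) / (-7) = -0.7741;  x2 ← (1−ω)·-1.4867 + ω·-0.7741 = -0.7100
  x3: GS value = (1 - (2)·1.5960 - (-4)·-0.7100) / (8) = -0.6290;  x3 ← (1−ω)·-0.8967 + ω·-0.6290 = -0.6049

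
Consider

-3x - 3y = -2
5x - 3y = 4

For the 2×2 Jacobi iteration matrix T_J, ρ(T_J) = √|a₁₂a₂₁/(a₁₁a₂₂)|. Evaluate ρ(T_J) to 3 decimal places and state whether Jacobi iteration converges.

1.291

a₁₂a₂₁/(a₁₁a₂₂) = (-3)·(5) / ((-3)·(-3)) = -1.666667
ρ = √|-1.666667| = √1.666667 = 1.291
ρ > 1, so Jacobi diverges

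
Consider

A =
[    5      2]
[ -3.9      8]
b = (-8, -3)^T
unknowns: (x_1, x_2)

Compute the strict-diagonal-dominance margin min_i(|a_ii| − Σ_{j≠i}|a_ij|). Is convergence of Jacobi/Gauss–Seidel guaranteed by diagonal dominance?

row 1: |5| − (2) = 3
row 2: |8| − (3.9) = 4.1
minimum over rows = 3 → strictly diagonally dominant (convergence guaranteed)

3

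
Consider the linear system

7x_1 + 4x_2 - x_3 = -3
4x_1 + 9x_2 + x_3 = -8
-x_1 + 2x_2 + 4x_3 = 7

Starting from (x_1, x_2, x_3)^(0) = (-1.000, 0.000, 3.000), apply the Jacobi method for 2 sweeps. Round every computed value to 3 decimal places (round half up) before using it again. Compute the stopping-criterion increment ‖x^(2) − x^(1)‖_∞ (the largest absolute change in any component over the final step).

Iteration 1:
  x_1 = (-3 - (4)·0.000 - (-1)·3.000) / (7) = 0.000
  x_2 = (-8 - (4)·-1.000 - (1)·3.000) / (9) = -0.778
  x_3 = (7 - (-1)·-1.000 - (2)·0.000) / (4) = 1.500
Iteration 2:
  x_1 = (-3 - (4)·-0.778 - (-1)·1.500) / (7) = 0.230
  x_2 = (-8 - (4)·0.000 - (1)·1.500) / (9) = -1.056
  x_3 = (7 - (-1)·0.000 - (2)·-0.778) / (4) = 2.139
Change: (0.230, -0.278, 0.639) → max |·| = 0.639

0.639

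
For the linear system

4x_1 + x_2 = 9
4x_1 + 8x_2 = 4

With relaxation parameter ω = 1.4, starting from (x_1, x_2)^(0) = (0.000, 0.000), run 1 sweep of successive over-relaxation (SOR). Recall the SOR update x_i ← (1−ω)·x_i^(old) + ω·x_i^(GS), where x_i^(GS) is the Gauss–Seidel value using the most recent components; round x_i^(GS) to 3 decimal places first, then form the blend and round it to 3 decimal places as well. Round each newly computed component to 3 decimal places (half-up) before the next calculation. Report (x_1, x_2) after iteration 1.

(3.150, -1.505)

Iteration 1:
  x_1: GS value = (9 - (1)·0.000) / (4) = 2.250;  x_1 ← (1−ω)·0.000 + ω·2.250 = 3.150
  x_2: GS value = (4 - (4)·3.150) / (8) = -1.075;  x_2 ← (1−ω)·0.000 + ω·-1.075 = -1.505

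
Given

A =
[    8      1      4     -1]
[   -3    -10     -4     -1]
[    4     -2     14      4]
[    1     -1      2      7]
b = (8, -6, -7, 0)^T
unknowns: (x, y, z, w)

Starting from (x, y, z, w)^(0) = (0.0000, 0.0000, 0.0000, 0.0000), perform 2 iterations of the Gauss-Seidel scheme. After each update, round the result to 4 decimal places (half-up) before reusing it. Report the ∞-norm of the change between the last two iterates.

0.3480

Iteration 1:
  x = (8 - (1)·0.0000 - (4)·0.0000 - (-1)·0.0000) / (8) = 1.0000
  y = (-6 - (-3)·1.0000 - (-4)·0.0000 - (-1)·0.0000) / (-10) = 0.3000
  z = (-7 - (4)·1.0000 - (-2)·0.3000 - (4)·0.0000) / (14) = -0.7429
  w = (0 - (1)·1.0000 - (-1)·0.3000 - (2)·-0.7429) / (7) = 0.1123
Iteration 2:
  x = (8 - (1)·0.3000 - (4)·-0.7429 - (-1)·0.1123) / (8) = 1.3480
  y = (-6 - (-3)·1.3480 - (-4)·-0.7429 - (-1)·0.1123) / (-10) = 0.4815
  z = (-7 - (4)·1.3480 - (-2)·0.4815 - (4)·0.1123) / (14) = -0.8484
  w = (0 - (1)·1.3480 - (-1)·0.4815 - (2)·-0.8484) / (7) = 0.1186
Change: (0.3480, 0.1815, -0.1055, 0.0063) → max |·| = 0.3480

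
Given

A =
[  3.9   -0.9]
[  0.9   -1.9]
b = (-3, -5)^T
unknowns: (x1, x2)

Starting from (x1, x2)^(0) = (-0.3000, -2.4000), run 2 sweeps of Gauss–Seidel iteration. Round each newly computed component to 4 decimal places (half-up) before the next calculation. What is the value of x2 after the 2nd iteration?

Iteration 1:
  x1 = (-3 - (-0.9)·-2.4000) / (3.9) = -1.3231
  x2 = (-5 - (0.9)·-1.3231) / (-1.9) = 2.0048
Iteration 2:
  x1 = (-3 - (-0.9)·2.0048) / (3.9) = -0.3066
  x2 = (-5 - (0.9)·-0.3066) / (-1.9) = 2.4863

2.4863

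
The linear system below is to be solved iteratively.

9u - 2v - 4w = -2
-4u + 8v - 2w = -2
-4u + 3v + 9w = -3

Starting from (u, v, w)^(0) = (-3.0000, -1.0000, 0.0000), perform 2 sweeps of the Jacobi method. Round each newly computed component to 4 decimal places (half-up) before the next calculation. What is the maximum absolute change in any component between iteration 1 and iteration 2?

1.3858

Iteration 1:
  u = (-2 - (-2)·-1.0000 - (-4)·0.0000) / (9) = -0.4444
  v = (-2 - (-4)·-3.0000 - (-2)·0.0000) / (8) = -1.7500
  w = (-3 - (-4)·-3.0000 - (3)·-1.0000) / (9) = -1.3333
Iteration 2:
  u = (-2 - (-2)·-1.7500 - (-4)·-1.3333) / (9) = -1.2037
  v = (-2 - (-4)·-0.4444 - (-2)·-1.3333) / (8) = -0.8055
  w = (-3 - (-4)·-0.4444 - (3)·-1.7500) / (9) = 0.0525
Change: (-0.7593, 0.9445, 1.3858) → max |·| = 1.3858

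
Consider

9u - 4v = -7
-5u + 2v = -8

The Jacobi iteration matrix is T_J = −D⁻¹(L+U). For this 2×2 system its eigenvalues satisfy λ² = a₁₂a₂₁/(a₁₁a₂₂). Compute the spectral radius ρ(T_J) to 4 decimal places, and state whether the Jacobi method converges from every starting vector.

1.0541

a₁₂a₂₁/(a₁₁a₂₂) = (-4)·(-5) / ((9)·(2)) = 1.111111
ρ = √|1.111111| = √1.111111 = 1.0541
ρ > 1, so Jacobi diverges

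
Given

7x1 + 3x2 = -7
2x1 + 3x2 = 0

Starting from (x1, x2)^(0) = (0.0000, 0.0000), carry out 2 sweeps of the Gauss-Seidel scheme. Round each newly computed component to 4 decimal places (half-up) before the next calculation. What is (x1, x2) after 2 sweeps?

(-1.2857, 0.8571)

Iteration 1:
  x1 = (-7 - (3)·0.0000) / (7) = -1.0000
  x2 = (0 - (2)·-1.0000) / (3) = 0.6667
Iteration 2:
  x1 = (-7 - (3)·0.6667) / (7) = -1.2857
  x2 = (0 - (2)·-1.2857) / (3) = 0.8571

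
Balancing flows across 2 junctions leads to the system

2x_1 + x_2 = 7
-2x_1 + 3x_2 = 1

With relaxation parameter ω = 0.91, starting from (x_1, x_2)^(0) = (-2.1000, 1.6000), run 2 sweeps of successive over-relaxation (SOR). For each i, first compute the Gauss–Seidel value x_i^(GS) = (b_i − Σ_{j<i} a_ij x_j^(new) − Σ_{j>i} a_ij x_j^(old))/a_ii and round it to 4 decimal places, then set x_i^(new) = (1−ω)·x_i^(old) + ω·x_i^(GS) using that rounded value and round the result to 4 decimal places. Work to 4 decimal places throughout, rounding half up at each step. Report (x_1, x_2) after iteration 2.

Iteration 1:
  x_1: GS value = (7 - (1)·1.6000) / (2) = 2.7000;  x_1 ← (1−ω)·-2.1000 + ω·2.7000 = 2.2680
  x_2: GS value = (1 - (-2)·2.2680) / (3) = 1.8453;  x_2 ← (1−ω)·1.6000 + ω·1.8453 = 1.8232
Iteration 2:
  x_1: GS value = (7 - (1)·1.8232) / (2) = 2.5884;  x_1 ← (1−ω)·2.2680 + ω·2.5884 = 2.5596
  x_2: GS value = (1 - (-2)·2.5596) / (3) = 2.0397;  x_2 ← (1−ω)·1.8232 + ω·2.0397 = 2.0202

(2.5596, 2.0202)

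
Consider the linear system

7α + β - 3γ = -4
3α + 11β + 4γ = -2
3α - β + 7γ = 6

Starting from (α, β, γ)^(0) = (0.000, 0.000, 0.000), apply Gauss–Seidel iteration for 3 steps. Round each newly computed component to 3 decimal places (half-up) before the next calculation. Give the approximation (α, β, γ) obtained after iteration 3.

Iteration 1:
  α = (-4 - (1)·0.000 - (-3)·0.000) / (7) = -0.571
  β = (-2 - (3)·-0.571 - (4)·0.000) / (11) = -0.026
  γ = (6 - (3)·-0.571 - (-1)·-0.026) / (7) = 1.098
Iteration 2:
  α = (-4 - (1)·-0.026 - (-3)·1.098) / (7) = -0.097
  β = (-2 - (3)·-0.097 - (4)·1.098) / (11) = -0.555
  γ = (6 - (3)·-0.097 - (-1)·-0.555) / (7) = 0.819
Iteration 3:
  α = (-4 - (1)·-0.555 - (-3)·0.819) / (7) = -0.141
  β = (-2 - (3)·-0.141 - (4)·0.819) / (11) = -0.441
  γ = (6 - (3)·-0.141 - (-1)·-0.441) / (7) = 0.855

(-0.141, -0.441, 0.855)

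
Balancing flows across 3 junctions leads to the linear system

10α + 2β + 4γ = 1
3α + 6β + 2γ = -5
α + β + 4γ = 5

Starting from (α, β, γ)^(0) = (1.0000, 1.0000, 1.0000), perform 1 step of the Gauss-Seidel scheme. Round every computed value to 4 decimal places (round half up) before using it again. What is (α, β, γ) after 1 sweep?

Iteration 1:
  α = (1 - (2)·1.0000 - (4)·1.0000) / (10) = -0.5000
  β = (-5 - (3)·-0.5000 - (2)·1.0000) / (6) = -0.9167
  γ = (5 - (1)·-0.5000 - (1)·-0.9167) / (4) = 1.6042

(-0.5000, -0.9167, 1.6042)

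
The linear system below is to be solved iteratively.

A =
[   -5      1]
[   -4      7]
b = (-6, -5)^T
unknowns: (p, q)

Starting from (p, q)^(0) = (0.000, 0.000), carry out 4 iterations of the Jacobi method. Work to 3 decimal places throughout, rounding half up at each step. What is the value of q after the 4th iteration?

Iteration 1:
  p = (-6 - (1)·0.000) / (-5) = 1.200
  q = (-5 - (-4)·0.000) / (7) = -0.714
Iteration 2:
  p = (-6 - (1)·-0.714) / (-5) = 1.057
  q = (-5 - (-4)·1.200) / (7) = -0.029
Iteration 3:
  p = (-6 - (1)·-0.029) / (-5) = 1.194
  q = (-5 - (-4)·1.057) / (7) = -0.110
Iteration 4:
  p = (-6 - (1)·-0.110) / (-5) = 1.178
  q = (-5 - (-4)·1.194) / (7) = -0.032

-0.032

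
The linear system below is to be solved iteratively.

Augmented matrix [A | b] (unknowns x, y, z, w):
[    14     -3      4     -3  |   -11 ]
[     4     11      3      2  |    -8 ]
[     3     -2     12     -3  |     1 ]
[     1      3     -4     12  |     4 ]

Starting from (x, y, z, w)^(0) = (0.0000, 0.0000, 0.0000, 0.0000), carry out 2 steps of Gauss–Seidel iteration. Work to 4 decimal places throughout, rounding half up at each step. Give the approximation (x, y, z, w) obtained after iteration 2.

Iteration 1:
  x = (-11 - (-3)·0.0000 - (4)·0.0000 - (-3)·0.0000) / (14) = -0.7857
  y = (-8 - (4)·-0.7857 - (3)·0.0000 - (2)·0.0000) / (11) = -0.4416
  z = (1 - (3)·-0.7857 - (-2)·-0.4416 - (-3)·0.0000) / (12) = 0.2062
  w = (4 - (1)·-0.7857 - (3)·-0.4416 - (-4)·0.2062) / (12) = 0.5779
Iteration 2:
  x = (-11 - (-3)·-0.4416 - (4)·0.2062 - (-3)·0.5779) / (14) = -0.8154
  y = (-8 - (4)·-0.8154 - (3)·0.2062 - (2)·0.5779) / (11) = -0.5921
  z = (1 - (3)·-0.8154 - (-2)·-0.5921 - (-3)·0.5779) / (12) = 0.3330
  w = (4 - (1)·-0.8154 - (3)·-0.5921 - (-4)·0.3330) / (12) = 0.6603

(-0.8154, -0.5921, 0.3330, 0.6603)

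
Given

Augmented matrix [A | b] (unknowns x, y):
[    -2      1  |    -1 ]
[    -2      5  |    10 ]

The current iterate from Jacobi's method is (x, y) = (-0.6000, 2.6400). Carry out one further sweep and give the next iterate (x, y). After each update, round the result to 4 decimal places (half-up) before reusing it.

One sweep:
  x = (-1 - (1)·2.6400) / (-2) = 1.8200
  y = (10 - (-2)·-0.6000) / (5) = 1.7600

(1.8200, 1.7600)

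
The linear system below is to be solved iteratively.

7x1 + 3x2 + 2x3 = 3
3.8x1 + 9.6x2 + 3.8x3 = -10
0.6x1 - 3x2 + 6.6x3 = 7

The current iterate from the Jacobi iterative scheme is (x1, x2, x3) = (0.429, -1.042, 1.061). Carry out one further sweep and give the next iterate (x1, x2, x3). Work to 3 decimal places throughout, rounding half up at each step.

(0.572, -1.631, 0.548)

One sweep:
  x1 = (3 - (3)·-1.042 - (2)·1.061) / (7) = 0.572
  x2 = (-10 - (3.8)·0.429 - (3.8)·1.061) / (9.6) = -1.631
  x3 = (7 - (0.6)·0.429 - (-3)·-1.042) / (6.6) = 0.548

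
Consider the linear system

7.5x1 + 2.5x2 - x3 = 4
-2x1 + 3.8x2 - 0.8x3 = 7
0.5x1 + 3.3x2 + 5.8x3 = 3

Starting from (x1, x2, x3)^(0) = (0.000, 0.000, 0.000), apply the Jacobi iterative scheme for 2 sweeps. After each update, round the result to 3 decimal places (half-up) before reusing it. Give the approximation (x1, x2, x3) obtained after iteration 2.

Iteration 1:
  x1 = (4 - (2.5)·0.000 - (-1)·0.000) / (7.5) = 0.533
  x2 = (7 - (-2)·0.000 - (-0.8)·0.000) / (3.8) = 1.842
  x3 = (3 - (0.5)·0.000 - (3.3)·0.000) / (5.8) = 0.517
Iteration 2:
  x1 = (4 - (2.5)·1.842 - (-1)·0.517) / (7.5) = -0.012
  x2 = (7 - (-2)·0.533 - (-0.8)·0.517) / (3.8) = 2.231
  x3 = (3 - (0.5)·0.533 - (3.3)·1.842) / (5.8) = -0.577

(-0.012, 2.231, -0.577)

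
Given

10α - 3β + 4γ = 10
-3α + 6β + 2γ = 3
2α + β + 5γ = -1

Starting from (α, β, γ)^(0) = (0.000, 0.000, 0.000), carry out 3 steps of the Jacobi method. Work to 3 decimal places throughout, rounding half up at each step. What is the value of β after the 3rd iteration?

1.348

Iteration 1:
  α = (10 - (-3)·0.000 - (4)·0.000) / (10) = 1.000
  β = (3 - (-3)·0.000 - (2)·0.000) / (6) = 0.500
  γ = (-1 - (2)·0.000 - (1)·0.000) / (5) = -0.200
Iteration 2:
  α = (10 - (-3)·0.500 - (4)·-0.200) / (10) = 1.230
  β = (3 - (-3)·1.000 - (2)·-0.200) / (6) = 1.067
  γ = (-1 - (2)·1.000 - (1)·0.500) / (5) = -0.700
Iteration 3:
  α = (10 - (-3)·1.067 - (4)·-0.700) / (10) = 1.600
  β = (3 - (-3)·1.230 - (2)·-0.700) / (6) = 1.348
  γ = (-1 - (2)·1.230 - (1)·1.067) / (5) = -0.905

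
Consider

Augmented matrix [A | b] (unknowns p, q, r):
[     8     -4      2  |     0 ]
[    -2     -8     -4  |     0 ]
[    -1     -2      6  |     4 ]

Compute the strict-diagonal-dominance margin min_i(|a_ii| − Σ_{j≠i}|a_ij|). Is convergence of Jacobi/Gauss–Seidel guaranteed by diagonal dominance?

2

row 1: |8| − (4+2) = 2
row 2: |-8| − (2+4) = 2
row 3: |6| − (1+2) = 3
minimum over rows = 2 → strictly diagonally dominant (convergence guaranteed)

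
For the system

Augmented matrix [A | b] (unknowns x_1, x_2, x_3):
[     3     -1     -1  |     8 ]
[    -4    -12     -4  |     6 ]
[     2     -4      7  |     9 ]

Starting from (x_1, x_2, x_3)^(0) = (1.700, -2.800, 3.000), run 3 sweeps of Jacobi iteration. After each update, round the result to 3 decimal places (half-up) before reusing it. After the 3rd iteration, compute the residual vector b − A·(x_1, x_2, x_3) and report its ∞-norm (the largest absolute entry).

4.672

Iteration 1:
  x_1 = (8 - (-1)·-2.800 - (-1)·3.000) / (3) = 2.733
  x_2 = (6 - (-4)·1.700 - (-4)·3.000) / (-12) = -2.067
  x_3 = (9 - (2)·1.700 - (-4)·-2.800) / (7) = -0.800
Iteration 2:
  x_1 = (8 - (-1)·-2.067 - (-1)·-0.800) / (3) = 1.711
  x_2 = (6 - (-4)·2.733 - (-4)·-0.800) / (-12) = -1.144
  x_3 = (9 - (2)·2.733 - (-4)·-2.067) / (7) = -0.676
Iteration 3:
  x_1 = (8 - (-1)·-1.144 - (-1)·-0.676) / (3) = 2.060
  x_2 = (6 - (-4)·1.711 - (-4)·-0.676) / (-12) = -0.845
  x_3 = (9 - (2)·1.711 - (-4)·-1.144) / (7) = 0.143
Residual b − A·x = (1.118, 4.672, 0.499); ∞-norm = 4.672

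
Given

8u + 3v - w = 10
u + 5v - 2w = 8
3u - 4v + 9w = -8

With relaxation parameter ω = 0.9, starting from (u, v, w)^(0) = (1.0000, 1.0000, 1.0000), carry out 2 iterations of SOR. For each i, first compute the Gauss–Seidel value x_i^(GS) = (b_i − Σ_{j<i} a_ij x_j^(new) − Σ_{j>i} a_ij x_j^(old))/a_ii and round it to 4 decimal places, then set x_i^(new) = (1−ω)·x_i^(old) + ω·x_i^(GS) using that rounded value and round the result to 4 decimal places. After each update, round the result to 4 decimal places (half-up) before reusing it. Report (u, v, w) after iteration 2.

(0.6094, 1.3900, -0.4580)

Iteration 1:
  u: GS value = (10 - (3)·1.0000 - (-1)·1.0000) / (8) = 1.0000;  u ← (1−ω)·1.0000 + ω·1.0000 = 1.0000
  v: GS value = (8 - (1)·1.0000 - (-2)·1.0000) / (5) = 1.8000;  v ← (1−ω)·1.0000 + ω·1.8000 = 1.7200
  w: GS value = (-8 - (3)·1.0000 - (-4)·1.7200) / (9) = -0.4578;  w ← (1−ω)·1.0000 + ω·-0.4578 = -0.3120
Iteration 2:
  u: GS value = (10 - (3)·1.7200 - (-1)·-0.3120) / (8) = 0.5660;  u ← (1−ω)·1.0000 + ω·0.5660 = 0.6094
  v: GS value = (8 - (1)·0.6094 - (-2)·-0.3120) / (5) = 1.3533;  v ← (1−ω)·1.7200 + ω·1.3533 = 1.3900
  w: GS value = (-8 - (3)·0.6094 - (-4)·1.3900) / (9) = -0.4742;  w ← (1−ω)·-0.3120 + ω·-0.4742 = -0.4580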